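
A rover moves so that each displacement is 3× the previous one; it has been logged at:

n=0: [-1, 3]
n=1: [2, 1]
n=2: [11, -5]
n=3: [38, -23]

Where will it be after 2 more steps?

Step-to-step displacements: [+3, -2], [+9, -6], [+27, -18]; each is 3× the previous.
step 4: [38, -23] + [+81, -54] → [119, -77]
step 5: [119, -77] + [+243, -162] → [362, -239]

[362, -239]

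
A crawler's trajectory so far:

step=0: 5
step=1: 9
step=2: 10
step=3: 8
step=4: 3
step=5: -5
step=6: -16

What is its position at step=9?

-67

First differences are +4, +1, -2, -5, -8, -11; their common second difference is -3 (constant acceleration).
step 7: -16 − 14 → -30
step 8: -30 − 17 → -47
step 9: -47 − 20 → -67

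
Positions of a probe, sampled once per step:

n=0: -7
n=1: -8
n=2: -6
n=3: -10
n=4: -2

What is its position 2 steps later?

Step-to-step displacements: -1, +2, -4, +8; each is -2× the previous.
step 5: -2 − 16 → -18
step 6: -18 + 32 → 14

14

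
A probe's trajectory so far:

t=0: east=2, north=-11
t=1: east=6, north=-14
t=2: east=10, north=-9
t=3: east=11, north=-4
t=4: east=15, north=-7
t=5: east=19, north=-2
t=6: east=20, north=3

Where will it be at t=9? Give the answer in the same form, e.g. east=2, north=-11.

east=29, north=10

Step-to-step displacements: (+4, -3), (+4, +5), (+1, +5), (+4, -3), (+4, +5), (+1, +5) — a repeating cycle of length 3.
step 7: apply (+4, -3) → east=24, north=0
step 8: apply (+4, +5) → east=28, north=5
step 9: apply (+1, +5) → east=29, north=10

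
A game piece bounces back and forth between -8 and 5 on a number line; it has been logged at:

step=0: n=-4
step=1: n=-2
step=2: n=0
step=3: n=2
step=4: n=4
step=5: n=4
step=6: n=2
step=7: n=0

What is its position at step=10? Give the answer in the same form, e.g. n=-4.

The value travels 2 per step and bounces off the walls at -8 and 5.
  step 8: 0 → -2
  step 9: -2 → -4
  step 10: -4 → -6

n=-6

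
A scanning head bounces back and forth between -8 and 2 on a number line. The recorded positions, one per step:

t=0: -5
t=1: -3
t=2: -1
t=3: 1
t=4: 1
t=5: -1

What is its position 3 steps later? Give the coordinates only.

-7

The value travels 2 per step and bounces off the walls at -8 and 2.
  step 6: -1 → -3
  step 7: -3 → -5
  step 8: -5 → -7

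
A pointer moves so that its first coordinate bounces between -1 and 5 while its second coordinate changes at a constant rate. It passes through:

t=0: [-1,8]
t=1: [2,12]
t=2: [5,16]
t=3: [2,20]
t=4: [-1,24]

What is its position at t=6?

The first coordinate travels 3 per step and bounces off the walls at -1 and 5.
  step 5: -1 → 2
  step 6: 2 → 5
The second coordinate changes by +4 each step: at step 6 it is 32.

[5,32]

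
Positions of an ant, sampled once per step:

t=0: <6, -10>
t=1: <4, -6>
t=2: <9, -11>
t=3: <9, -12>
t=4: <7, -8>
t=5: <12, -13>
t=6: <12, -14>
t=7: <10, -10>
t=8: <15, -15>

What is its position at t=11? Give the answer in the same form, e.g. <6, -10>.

Step-to-step displacements: <-2, +4>, <+5, -5>, <+0, -1>, <-2, +4>, <+5, -5>, <+0, -1>, <-2, +4>, <+5, -5> — a repeating cycle of length 3.
step 9: apply <+0, -1> → <15, -16>
step 10: apply <-2, +4> → <13, -12>
step 11: apply <+5, -5> → <18, -17>

<18, -17>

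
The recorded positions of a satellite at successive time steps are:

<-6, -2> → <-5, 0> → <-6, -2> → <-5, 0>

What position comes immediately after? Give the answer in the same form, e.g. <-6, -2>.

The jumps are <+1, +2>, <-1, -2>, <+1, +2> — a geometric progression with ratio -1.
step 4: <-5, 0> + <-1, -2> → <-6, -2>

<-6, -2>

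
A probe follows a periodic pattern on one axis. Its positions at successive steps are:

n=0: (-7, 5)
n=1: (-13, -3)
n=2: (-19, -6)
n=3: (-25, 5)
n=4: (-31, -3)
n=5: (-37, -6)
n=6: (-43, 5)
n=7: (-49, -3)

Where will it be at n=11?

(-73, -6)

First: linear, -6 per step → -73 at step 11.
Second: cycles through 5, -3, -6 every 3 steps. Step 11 lands at position 2 of the cycle → -6.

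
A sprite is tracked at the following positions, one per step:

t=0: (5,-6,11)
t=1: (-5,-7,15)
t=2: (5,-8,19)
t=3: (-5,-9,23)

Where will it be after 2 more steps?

First: cycles through 5, -5 every 2 steps. Step 5 lands at position 1 of the cycle → -5.
Second: linear, -1 per step → -11 at step 5.
Third: linear, +4 per step → 31 at step 5.

(-5,-11,31)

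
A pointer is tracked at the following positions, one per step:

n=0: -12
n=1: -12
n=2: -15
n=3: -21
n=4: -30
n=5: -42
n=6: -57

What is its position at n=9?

Taking differences between consecutive positions: +0, -3, -6, -9, -12, -15. These grow by -3 each step.
step 7: -57 − 18 → -75
step 8: -75 − 21 → -96
step 9: -96 − 24 → -120

-120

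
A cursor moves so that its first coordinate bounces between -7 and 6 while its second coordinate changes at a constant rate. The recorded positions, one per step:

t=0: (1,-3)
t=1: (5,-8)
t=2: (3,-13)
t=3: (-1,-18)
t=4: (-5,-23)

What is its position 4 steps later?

(5,-43)

The first coordinate travels 4 per step and bounces off the walls at -7 and 6.
  step 5: -5 → -5
  step 6: -5 → -1
  step 7: -1 → 3
  step 8: 3 → 5
The second coordinate changes by -5 each step: at step 8 it is -43.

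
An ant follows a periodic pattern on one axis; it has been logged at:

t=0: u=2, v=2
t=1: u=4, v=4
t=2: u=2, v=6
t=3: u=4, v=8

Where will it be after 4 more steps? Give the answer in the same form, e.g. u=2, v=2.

u=4, v=16

The u coordinate repeats the cycle [2, 4] with period 2; step 7 mod 2 = 1, giving 4.
The v coordinate changes by +2 each step, so at step 7 it is 2 + 7·(2) = 16.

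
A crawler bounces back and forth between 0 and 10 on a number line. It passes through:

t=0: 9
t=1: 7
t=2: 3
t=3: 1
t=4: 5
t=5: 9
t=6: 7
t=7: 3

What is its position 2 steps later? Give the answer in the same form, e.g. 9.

The value reflects between 0 and 10, moving 4 per step.
  step 8: 3 → 1
  step 9: 1 → 5

5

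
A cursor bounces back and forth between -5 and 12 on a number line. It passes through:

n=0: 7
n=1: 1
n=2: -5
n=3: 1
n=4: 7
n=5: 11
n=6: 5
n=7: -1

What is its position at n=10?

9

The value reflects between -5 and 12, moving 6 per step.
  step 8: -1 → -3
  step 9: -3 → 3
  step 10: 3 → 9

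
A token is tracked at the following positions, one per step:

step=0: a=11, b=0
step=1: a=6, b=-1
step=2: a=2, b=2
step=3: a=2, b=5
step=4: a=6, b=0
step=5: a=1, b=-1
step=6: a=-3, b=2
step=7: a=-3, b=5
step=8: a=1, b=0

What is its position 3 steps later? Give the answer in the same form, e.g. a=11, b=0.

The moves between consecutive positions are (-5,-1), (-4,+3), (+0,+3), (+4,-5), (-5,-1), (-4,+3), (+0,+3), (+4,-5); they repeat the 4-cycle [(-5,-1), (-4,+3), (+0,+3), (+4,-5)].
step 9: apply (-5,-1) → a=-4, b=-1
step 10: apply (-4,+3) → a=-8, b=2
step 11: apply (+0,+3) → a=-8, b=5

a=-8, b=5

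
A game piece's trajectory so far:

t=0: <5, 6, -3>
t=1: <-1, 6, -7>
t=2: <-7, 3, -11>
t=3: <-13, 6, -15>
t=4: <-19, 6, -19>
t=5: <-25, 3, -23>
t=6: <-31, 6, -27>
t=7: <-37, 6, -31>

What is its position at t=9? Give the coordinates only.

The first coordinate changes by -6 each step, so at step 9 it is 5 + 9·(-6) = -49.
The second coordinate repeats the cycle [6, 6, 3] with period 3; step 9 mod 3 = 0, giving 6.
The third coordinate changes by -4 each step, so at step 9 it is -3 + 9·(-4) = -39.

<-49, 6, -39>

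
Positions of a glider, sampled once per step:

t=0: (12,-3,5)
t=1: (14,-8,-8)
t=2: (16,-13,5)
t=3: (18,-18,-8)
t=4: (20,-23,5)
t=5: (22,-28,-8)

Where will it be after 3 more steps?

The first coordinate changes by +2 each step, so at step 8 it is 12 + 8·(2) = 28.
The second coordinate changes by -5 each step, so at step 8 it is -3 + 8·(-5) = -43.
The third coordinate repeats the cycle [5, -8] with period 2; step 8 mod 2 = 0, giving 5.

(28,-43,5)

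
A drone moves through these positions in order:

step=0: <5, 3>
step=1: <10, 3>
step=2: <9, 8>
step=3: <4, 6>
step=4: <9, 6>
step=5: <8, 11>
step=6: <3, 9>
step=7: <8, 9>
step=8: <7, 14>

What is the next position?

<2, 12>

Differencing gives <+5, +0>, <-1, +5>, <-5, -2>, <+5, +0>, <-1, +5>, <-5, -2>, <+5, +0>, <-1, +5>. This is the pattern <+5, +0>, <-1, +5>, <-5, -2> repeated.
step 9: apply <-5, -2> → <2, 12>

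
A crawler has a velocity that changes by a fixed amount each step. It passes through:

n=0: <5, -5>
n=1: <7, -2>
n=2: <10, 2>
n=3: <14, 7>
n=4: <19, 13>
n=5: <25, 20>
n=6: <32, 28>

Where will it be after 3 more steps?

Taking differences between consecutive positions: <+2, +3>, <+3, +4>, <+4, +5>, <+5, +6>, <+6, +7>, <+7, +8>. These grow by <+1, +1> each step.
step 7: <32, 28> + <+8, +9> → <40, 37>
step 8: <40, 37> + <+9, +10> → <49, 47>
step 9: <49, 47> + <+10, +11> → <59, 58>

<59, 58>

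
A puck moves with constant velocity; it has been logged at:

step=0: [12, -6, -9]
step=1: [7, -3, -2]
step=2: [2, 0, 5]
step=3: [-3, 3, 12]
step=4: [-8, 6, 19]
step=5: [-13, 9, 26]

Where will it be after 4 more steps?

The position changes by [-5, +3, +7] every step.
step 6: [-13, 9, 26] + [-5, +3, +7] → [-18, 12, 33]
step 7: [-18, 12, 33] + [-5, +3, +7] → [-23, 15, 40]
step 8: [-23, 15, 40] + [-5, +3, +7] → [-28, 18, 47]
step 9: [-28, 18, 47] + [-5, +3, +7] → [-33, 21, 54]

[-33, 21, 54]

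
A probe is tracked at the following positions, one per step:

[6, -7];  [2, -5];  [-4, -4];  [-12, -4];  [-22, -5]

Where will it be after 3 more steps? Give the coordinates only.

[-64, -14]

First differences are [-4, +2], [-6, +1], [-8, +0], [-10, -1]; their common second difference is [-2, -1] (constant acceleration).
step 5: [-22, -5] + [-12, -2] → [-34, -7]
step 6: [-34, -7] + [-14, -3] → [-48, -10]
step 7: [-48, -10] + [-16, -4] → [-64, -14]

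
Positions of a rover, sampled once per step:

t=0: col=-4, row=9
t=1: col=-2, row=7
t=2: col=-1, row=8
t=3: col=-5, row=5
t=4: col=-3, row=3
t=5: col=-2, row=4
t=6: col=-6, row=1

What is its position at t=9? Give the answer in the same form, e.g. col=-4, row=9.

col=-7, row=-3

Step-to-step displacements: (+2, -2), (+1, +1), (-4, -3), (+2, -2), (+1, +1), (-4, -3) — a repeating cycle of length 3.
step 7: apply (+2, -2) → col=-4, row=-1
step 8: apply (+1, +1) → col=-3, row=0
step 9: apply (-4, -3) → col=-7, row=-3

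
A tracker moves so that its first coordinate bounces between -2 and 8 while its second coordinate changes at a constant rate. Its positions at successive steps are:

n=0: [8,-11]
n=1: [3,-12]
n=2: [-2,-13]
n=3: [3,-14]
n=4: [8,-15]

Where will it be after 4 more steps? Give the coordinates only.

The first coordinate travels 5 per step and bounces off the walls at -2 and 8.
  step 5: 8 → 3
  step 6: 3 → -2
  step 7: -2 → 3
  step 8: 3 → 8
The second coordinate changes by -1 each step: at step 8 it is -19.

[8,-19]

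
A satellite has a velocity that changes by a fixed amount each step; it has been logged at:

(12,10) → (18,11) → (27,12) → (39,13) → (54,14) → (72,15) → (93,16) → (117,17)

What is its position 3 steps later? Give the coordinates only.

First differences are (+6,+1), (+9,+1), (+12,+1), (+15,+1), (+18,+1), (+21,+1), (+24,+1); their common second difference is (+3,+0) (constant acceleration).
step 8: (117,17) + (+27,+1) → (144,18)
step 9: (144,18) + (+30,+1) → (174,19)
step 10: (174,19) + (+33,+1) → (207,20)

(207,20)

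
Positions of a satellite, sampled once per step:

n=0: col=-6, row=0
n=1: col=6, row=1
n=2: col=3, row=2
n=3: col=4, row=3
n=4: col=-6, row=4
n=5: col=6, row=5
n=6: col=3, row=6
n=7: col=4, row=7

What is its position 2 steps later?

col=6, row=9

Col: cycles through -6, 6, 3, 4 every 4 steps. Step 9 lands at position 1 of the cycle → 6.
Row: linear, +1 per step → 9 at step 9.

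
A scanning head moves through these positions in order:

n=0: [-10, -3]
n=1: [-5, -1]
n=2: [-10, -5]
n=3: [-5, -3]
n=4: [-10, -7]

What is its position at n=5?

Step-to-step displacements: [+5, +2], [-5, -4], [+5, +2], [-5, -4] — a repeating cycle of length 2.
step 5: apply [+5, +2] → [-5, -5]

[-5, -5]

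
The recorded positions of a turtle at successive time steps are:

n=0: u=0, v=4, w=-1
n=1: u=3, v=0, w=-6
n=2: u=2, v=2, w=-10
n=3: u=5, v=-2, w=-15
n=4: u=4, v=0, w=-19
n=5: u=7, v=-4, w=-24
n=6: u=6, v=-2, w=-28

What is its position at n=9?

Differencing gives (+3, -4, -5), (-1, +2, -4), (+3, -4, -5), (-1, +2, -4), (+3, -4, -5), (-1, +2, -4). This is the pattern (+3, -4, -5), (-1, +2, -4) repeated.
step 7: apply (+3, -4, -5) → u=9, v=-6, w=-33
step 8: apply (-1, +2, -4) → u=8, v=-4, w=-37
step 9: apply (+3, -4, -5) → u=11, v=-8, w=-42

u=11, v=-8, w=-42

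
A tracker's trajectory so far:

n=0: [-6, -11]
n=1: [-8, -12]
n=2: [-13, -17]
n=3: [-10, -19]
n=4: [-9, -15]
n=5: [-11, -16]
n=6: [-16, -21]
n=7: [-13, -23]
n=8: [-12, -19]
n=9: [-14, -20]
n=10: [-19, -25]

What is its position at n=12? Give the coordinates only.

Differencing gives [-2, -1], [-5, -5], [+3, -2], [+1, +4], [-2, -1], [-5, -5], [+3, -2], [+1, +4], [-2, -1], [-5, -5]. This is the pattern [-2, -1], [-5, -5], [+3, -2], [+1, +4] repeated.
step 11: apply [+3, -2] → [-16, -27]
step 12: apply [+1, +4] → [-15, -23]

[-15, -23]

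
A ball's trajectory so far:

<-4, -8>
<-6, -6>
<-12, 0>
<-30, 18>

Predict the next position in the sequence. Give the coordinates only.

<-84, 72>

The jumps are <-2, +2>, <-6, +6>, <-18, +18> — a geometric progression with ratio 3.
step 4: <-30, 18> + <-54, +54> → <-84, 72>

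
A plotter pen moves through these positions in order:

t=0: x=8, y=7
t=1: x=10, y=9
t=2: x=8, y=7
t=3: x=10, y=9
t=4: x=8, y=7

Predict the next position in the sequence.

x=10, y=9

The jumps are (+2, +2), (-2, -2), (+2, +2), (-2, -2) — a geometric progression with ratio -1.
step 5: x=8, y=7 + (+2, +2) → x=10, y=9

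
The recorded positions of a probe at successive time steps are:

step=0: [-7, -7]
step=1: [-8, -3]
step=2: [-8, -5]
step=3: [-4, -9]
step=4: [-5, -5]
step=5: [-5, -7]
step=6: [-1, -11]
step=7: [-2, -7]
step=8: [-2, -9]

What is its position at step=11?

Step-to-step displacements: [-1, +4], [+0, -2], [+4, -4], [-1, +4], [+0, -2], [+4, -4], [-1, +4], [+0, -2] — a repeating cycle of length 3.
step 9: apply [+4, -4] → [2, -13]
step 10: apply [-1, +4] → [1, -9]
step 11: apply [+0, -2] → [1, -11]

[1, -11]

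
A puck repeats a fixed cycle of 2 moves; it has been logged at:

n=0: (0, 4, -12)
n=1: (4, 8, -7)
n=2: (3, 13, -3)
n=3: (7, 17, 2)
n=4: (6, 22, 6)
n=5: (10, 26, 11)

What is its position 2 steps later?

The moves between consecutive positions are (+4, +4, +5), (-1, +5, +4), (+4, +4, +5), (-1, +5, +4), (+4, +4, +5); they repeat the 2-cycle [(+4, +4, +5), (-1, +5, +4)].
step 6: apply (-1, +5, +4) → (9, 31, 15)
step 7: apply (+4, +4, +5) → (13, 35, 20)

(13, 35, 20)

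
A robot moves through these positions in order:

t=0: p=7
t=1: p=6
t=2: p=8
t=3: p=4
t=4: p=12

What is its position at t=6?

p=28

Consecutive displacements -1, +2, -4, +8 scale by a factor of -2 each step.
step 5: 12 − 16 → p=-4
step 6: -4 + 32 → p=28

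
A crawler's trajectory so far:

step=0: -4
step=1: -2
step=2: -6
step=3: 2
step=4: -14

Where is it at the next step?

The jumps are +2, -4, +8, -16 — a geometric progression with ratio -2.
step 5: -14 + 32 → 18

18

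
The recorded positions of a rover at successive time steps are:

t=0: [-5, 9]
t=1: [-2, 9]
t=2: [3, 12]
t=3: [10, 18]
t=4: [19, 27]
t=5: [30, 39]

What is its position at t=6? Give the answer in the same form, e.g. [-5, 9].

Successive displacements: [+3, +0], [+5, +3], [+7, +6], [+9, +9], [+11, +12] — each changes by [+2, +3].
step 6: [30, 39] + [+13, +15] → [43, 54]

[43, 54]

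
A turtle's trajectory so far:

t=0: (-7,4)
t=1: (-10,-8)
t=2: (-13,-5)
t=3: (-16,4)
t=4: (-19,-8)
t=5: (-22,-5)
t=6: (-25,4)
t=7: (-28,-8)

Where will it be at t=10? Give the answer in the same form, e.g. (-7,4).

First: linear, -3 per step → -37 at step 10.
Second: cycles through 4, -8, -5 every 3 steps. Step 10 lands at position 1 of the cycle → -8.

(-37,-8)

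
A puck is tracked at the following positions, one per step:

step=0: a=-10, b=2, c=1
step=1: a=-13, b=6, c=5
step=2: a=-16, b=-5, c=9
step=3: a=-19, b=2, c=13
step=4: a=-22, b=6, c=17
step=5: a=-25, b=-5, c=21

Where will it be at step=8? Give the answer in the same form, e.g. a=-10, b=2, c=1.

A: linear, -3 per step → -34 at step 8.
B: cycles through 2, 6, -5 every 3 steps. Step 8 lands at position 2 of the cycle → -5.
C: linear, +4 per step → 33 at step 8.

a=-34, b=-5, c=33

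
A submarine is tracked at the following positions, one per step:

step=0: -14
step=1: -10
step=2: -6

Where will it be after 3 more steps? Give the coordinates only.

Constant displacement of +4 per step.
step 3: -6 + 4 → -2
step 4: -2 + 4 → 2
step 5: 2 + 4 → 6

6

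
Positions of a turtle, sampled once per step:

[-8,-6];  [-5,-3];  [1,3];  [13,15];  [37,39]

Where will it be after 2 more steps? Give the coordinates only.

[181,183]

Consecutive displacements [+3,+3], [+6,+6], [+12,+12], [+24,+24] scale by a factor of 2 each step.
step 5: [37,39] + [+48,+48] → [85,87]
step 6: [85,87] + [+96,+96] → [181,183]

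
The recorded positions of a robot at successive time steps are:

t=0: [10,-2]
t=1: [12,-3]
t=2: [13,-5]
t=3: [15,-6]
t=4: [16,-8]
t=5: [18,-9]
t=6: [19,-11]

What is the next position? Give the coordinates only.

Step-to-step displacements: [+2,-1], [+1,-2], [+2,-1], [+1,-2], [+2,-1], [+1,-2] — a repeating cycle of length 2.
step 7: apply [+2,-1] → [21,-12]

[21,-12]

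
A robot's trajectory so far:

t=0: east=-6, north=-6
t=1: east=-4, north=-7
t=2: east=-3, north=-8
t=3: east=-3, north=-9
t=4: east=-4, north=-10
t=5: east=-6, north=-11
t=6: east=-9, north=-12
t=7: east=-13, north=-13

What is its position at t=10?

east=-31, north=-16

Successive displacements: (+2, -1), (+1, -1), (+0, -1), (-1, -1), (-2, -1), (-3, -1), (-4, -1) — each changes by (-1, +0).
step 8: east=-13, north=-13 + (-5, -1) → east=-18, north=-14
step 9: east=-18, north=-14 + (-6, -1) → east=-24, north=-15
step 10: east=-24, north=-15 + (-7, -1) → east=-31, north=-16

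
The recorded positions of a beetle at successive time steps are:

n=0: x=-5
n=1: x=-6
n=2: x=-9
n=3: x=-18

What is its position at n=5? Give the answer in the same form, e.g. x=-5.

x=-126

The jumps are -1, -3, -9 — a geometric progression with ratio 3.
step 4: -18 − 27 → x=-45
step 5: -45 − 81 → x=-126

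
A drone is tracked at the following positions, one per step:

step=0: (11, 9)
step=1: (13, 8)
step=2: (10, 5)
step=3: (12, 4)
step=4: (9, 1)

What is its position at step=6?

Differencing gives (+2, -1), (-3, -3), (+2, -1), (-3, -3). This is the pattern (+2, -1), (-3, -3) repeated.
step 5: apply (+2, -1) → (11, 0)
step 6: apply (-3, -3) → (8, -3)

(8, -3)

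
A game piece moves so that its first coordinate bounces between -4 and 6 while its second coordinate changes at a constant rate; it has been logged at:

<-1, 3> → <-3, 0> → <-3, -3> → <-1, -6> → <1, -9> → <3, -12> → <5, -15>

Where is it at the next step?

The first coordinate reflects between -4 and 6, moving 2 per step.
  step 7: 5 → 5
The second coordinate changes by -3 each step: at step 7 it is -18.

<5, -18>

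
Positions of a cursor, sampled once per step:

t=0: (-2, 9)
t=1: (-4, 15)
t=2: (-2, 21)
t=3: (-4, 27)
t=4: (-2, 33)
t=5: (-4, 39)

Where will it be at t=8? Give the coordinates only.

(-2, 57)

The first coordinate repeats the cycle [-2, -4] with period 2; step 8 mod 2 = 0, giving -2.
The second coordinate changes by +6 each step, so at step 8 it is 9 + 8·(6) = 57.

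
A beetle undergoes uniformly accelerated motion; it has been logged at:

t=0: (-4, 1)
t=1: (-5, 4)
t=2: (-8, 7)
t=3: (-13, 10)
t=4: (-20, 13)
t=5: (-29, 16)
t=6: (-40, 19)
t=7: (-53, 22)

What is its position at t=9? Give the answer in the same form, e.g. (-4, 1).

(-85, 28)

Taking differences between consecutive positions: (-1, +3), (-3, +3), (-5, +3), (-7, +3), (-9, +3), (-11, +3), (-13, +3). These grow by (-2, +0) each step.
step 8: (-53, 22) + (-15, +3) → (-68, 25)
step 9: (-68, 25) + (-17, +3) → (-85, 28)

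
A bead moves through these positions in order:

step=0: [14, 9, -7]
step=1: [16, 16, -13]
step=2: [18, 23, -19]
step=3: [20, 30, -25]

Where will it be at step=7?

The position changes by [+2, +7, -6] every step.
step 4: [20, 30, -25] + [+2, +7, -6] → [22, 37, -31]
step 5: [22, 37, -31] + [+2, +7, -6] → [24, 44, -37]
step 6: [24, 44, -37] + [+2, +7, -6] → [26, 51, -43]
step 7: [26, 51, -43] + [+2, +7, -6] → [28, 58, -49]

[28, 58, -49]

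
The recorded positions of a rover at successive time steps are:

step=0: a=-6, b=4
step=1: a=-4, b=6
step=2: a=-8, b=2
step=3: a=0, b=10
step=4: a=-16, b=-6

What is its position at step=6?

Consecutive displacements (+2, +2), (-4, -4), (+8, +8), (-16, -16) scale by a factor of -2 each step.
step 5: a=-16, b=-6 + (+32, +32) → a=16, b=26
step 6: a=16, b=26 + (-64, -64) → a=-48, b=-38

a=-48, b=-38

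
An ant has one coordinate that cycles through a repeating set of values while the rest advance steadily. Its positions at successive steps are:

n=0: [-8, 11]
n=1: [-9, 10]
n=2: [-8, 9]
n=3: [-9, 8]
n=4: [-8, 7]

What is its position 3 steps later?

The first coordinate repeats the cycle [-8, -9] with period 2; step 7 mod 2 = 1, giving -9.
The second coordinate changes by -1 each step, so at step 7 it is 11 + 7·(-1) = 4.

[-9, 4]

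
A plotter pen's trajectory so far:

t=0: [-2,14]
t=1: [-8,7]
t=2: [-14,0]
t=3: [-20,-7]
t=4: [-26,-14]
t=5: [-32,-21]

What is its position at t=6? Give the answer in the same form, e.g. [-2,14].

[-38,-28]

Constant displacement of [-6,-7] per step.
step 6: [-32,-21] + [-6,-7] → [-38,-28]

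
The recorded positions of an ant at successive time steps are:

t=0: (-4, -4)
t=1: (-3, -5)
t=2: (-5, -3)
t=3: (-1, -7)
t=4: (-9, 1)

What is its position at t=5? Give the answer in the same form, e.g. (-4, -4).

(7, -15)

Step-to-step displacements: (+1, -1), (-2, +2), (+4, -4), (-8, +8); each is -2× the previous.
step 5: (-9, 1) + (+16, -16) → (7, -15)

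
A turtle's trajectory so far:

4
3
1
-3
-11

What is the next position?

Step-to-step displacements: -1, -2, -4, -8; each is 2× the previous.
step 5: -11 − 16 → -27

-27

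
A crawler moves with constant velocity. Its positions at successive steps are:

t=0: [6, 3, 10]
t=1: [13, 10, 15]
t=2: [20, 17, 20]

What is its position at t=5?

The position changes by [+7, +7, +5] every step.
step 3: [20, 17, 20] + [+7, +7, +5] → [27, 24, 25]
step 4: [27, 24, 25] + [+7, +7, +5] → [34, 31, 30]
step 5: [34, 31, 30] + [+7, +7, +5] → [41, 38, 35]

[41, 38, 35]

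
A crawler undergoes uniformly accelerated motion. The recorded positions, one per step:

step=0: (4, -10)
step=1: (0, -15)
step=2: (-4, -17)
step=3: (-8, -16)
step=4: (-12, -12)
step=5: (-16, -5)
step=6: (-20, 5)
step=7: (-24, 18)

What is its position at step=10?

(-36, 75)

Taking differences between consecutive positions: (-4, -5), (-4, -2), (-4, +1), (-4, +4), (-4, +7), (-4, +10), (-4, +13). These grow by (+0, +3) each step.
step 8: (-24, 18) + (-4, +16) → (-28, 34)
step 9: (-28, 34) + (-4, +19) → (-32, 53)
step 10: (-32, 53) + (-4, +22) → (-36, 75)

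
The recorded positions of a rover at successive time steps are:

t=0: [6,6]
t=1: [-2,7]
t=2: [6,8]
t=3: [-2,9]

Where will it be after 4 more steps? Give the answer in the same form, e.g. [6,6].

First: cycles through 6, -2 every 2 steps. Step 7 lands at position 1 of the cycle → -2.
Second: linear, +1 per step → 13 at step 7.

[-2,13]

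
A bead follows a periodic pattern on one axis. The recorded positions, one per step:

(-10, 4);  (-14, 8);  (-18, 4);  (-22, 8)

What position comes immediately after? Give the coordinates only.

(-26, 4)

The first coordinate changes by -4 each step, so at step 4 it is -10 + 4·(-4) = -26.
The second coordinate repeats the cycle [4, 8] with period 2; step 4 mod 2 = 0, giving 4.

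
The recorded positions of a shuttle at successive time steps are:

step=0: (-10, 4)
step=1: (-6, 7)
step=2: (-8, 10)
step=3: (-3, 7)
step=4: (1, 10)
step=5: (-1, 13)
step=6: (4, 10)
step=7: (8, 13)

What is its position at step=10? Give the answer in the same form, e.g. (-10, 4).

The moves between consecutive positions are (+4, +3), (-2, +3), (+5, -3), (+4, +3), (-2, +3), (+5, -3), (+4, +3); they repeat the 3-cycle [(+4, +3), (-2, +3), (+5, -3)].
step 8: apply (-2, +3) → (6, 16)
step 9: apply (+5, -3) → (11, 13)
step 10: apply (+4, +3) → (15, 16)

(15, 16)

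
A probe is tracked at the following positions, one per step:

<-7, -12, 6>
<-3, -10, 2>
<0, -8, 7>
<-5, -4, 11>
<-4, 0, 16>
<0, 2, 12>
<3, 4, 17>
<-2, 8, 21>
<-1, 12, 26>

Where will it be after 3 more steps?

<1, 20, 31>

The moves between consecutive positions are <+4, +2, -4>, <+3, +2, +5>, <-5, +4, +4>, <+1, +4, +5>, <+4, +2, -4>, <+3, +2, +5>, <-5, +4, +4>, <+1, +4, +5>; they repeat the 4-cycle [<+4, +2, -4>, <+3, +2, +5>, <-5, +4, +4>, <+1, +4, +5>].
step 9: apply <+4, +2, -4> → <3, 14, 22>
step 10: apply <+3, +2, +5> → <6, 16, 27>
step 11: apply <-5, +4, +4> → <1, 20, 31>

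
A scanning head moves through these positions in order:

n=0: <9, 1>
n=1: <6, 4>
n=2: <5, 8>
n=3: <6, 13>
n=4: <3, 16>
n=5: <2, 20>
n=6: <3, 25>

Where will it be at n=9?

The moves between consecutive positions are <-3, +3>, <-1, +4>, <+1, +5>, <-3, +3>, <-1, +4>, <+1, +5>; they repeat the 3-cycle [<-3, +3>, <-1, +4>, <+1, +5>].
step 7: apply <-3, +3> → <0, 28>
step 8: apply <-1, +4> → <-1, 32>
step 9: apply <+1, +5> → <0, 37>

<0, 37>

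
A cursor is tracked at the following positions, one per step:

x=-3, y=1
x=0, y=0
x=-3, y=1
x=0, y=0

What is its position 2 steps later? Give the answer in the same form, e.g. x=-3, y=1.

x=0, y=0

Consecutive displacements (+3,-1), (-3,+1), (+3,-1) scale by a factor of -1 each step.
step 4: x=0, y=0 + (-3,+1) → x=-3, y=1
step 5: x=-3, y=1 + (+3,-1) → x=0, y=0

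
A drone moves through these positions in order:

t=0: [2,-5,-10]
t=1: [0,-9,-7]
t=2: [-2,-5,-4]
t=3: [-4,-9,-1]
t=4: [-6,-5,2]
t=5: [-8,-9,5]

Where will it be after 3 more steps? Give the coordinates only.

The first coordinate changes by -2 each step, so at step 8 it is 2 + 8·(-2) = -14.
The second coordinate repeats the cycle [-5, -9] with period 2; step 8 mod 2 = 0, giving -5.
The third coordinate changes by +3 each step, so at step 8 it is -10 + 8·(3) = 14.

[-14,-5,14]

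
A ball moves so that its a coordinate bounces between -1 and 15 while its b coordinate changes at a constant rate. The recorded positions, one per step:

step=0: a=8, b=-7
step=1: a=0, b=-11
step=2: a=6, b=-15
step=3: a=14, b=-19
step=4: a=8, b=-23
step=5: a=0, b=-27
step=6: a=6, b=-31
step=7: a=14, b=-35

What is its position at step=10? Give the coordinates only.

a=6, b=-47

The a coordinate reflects between -1 and 15, moving 8 per step.
  step 8: 14 → 8
  step 9: 8 → 0
  step 10: 0 → 6
The b coordinate changes by -4 each step: at step 10 it is -47.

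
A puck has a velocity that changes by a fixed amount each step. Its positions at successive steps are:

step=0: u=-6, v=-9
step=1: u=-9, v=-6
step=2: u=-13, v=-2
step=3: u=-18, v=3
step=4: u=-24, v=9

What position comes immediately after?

Taking differences between consecutive positions: (-3,+3), (-4,+4), (-5,+5), (-6,+6). These grow by (-1,+1) each step.
step 5: u=-24, v=9 + (-7,+7) → u=-31, v=16

u=-31, v=16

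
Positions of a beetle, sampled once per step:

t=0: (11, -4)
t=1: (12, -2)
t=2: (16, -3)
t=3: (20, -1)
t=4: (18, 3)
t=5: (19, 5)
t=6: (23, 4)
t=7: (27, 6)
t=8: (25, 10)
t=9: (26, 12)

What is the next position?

(30, 11)

Differencing gives (+1, +2), (+4, -1), (+4, +2), (-2, +4), (+1, +2), (+4, -1), (+4, +2), (-2, +4), (+1, +2). This is the pattern (+1, +2), (+4, -1), (+4, +2), (-2, +4) repeated.
step 10: apply (+4, -1) → (30, 11)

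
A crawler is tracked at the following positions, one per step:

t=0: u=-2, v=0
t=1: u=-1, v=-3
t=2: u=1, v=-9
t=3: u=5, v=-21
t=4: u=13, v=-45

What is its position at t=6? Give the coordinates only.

Consecutive displacements (+1, -3), (+2, -6), (+4, -12), (+8, -24) scale by a factor of 2 each step.
step 5: u=13, v=-45 + (+16, -48) → u=29, v=-93
step 6: u=29, v=-93 + (+32, -96) → u=61, v=-189

u=61, v=-189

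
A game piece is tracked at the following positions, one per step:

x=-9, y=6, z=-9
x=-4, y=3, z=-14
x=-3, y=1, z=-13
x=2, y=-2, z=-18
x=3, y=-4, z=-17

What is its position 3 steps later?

x=14, y=-12, z=-26

The moves between consecutive positions are (+5,-3,-5), (+1,-2,+1), (+5,-3,-5), (+1,-2,+1); they repeat the 2-cycle [(+5,-3,-5), (+1,-2,+1)].
step 5: apply (+5,-3,-5) → x=8, y=-7, z=-22
step 6: apply (+1,-2,+1) → x=9, y=-9, z=-21
step 7: apply (+5,-3,-5) → x=14, y=-12, z=-26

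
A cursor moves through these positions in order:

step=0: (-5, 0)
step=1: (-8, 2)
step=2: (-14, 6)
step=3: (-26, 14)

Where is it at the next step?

Consecutive displacements (-3, +2), (-6, +4), (-12, +8) scale by a factor of 2 each step.
step 4: (-26, 14) + (-24, +16) → (-50, 30)

(-50, 30)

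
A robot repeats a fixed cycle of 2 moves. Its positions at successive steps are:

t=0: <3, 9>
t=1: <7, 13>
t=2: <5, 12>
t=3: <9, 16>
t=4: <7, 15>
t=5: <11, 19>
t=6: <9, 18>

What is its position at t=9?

<15, 25>

The moves between consecutive positions are <+4, +4>, <-2, -1>, <+4, +4>, <-2, -1>, <+4, +4>, <-2, -1>; they repeat the 2-cycle [<+4, +4>, <-2, -1>].
step 7: apply <+4, +4> → <13, 22>
step 8: apply <-2, -1> → <11, 21>
step 9: apply <+4, +4> → <15, 25>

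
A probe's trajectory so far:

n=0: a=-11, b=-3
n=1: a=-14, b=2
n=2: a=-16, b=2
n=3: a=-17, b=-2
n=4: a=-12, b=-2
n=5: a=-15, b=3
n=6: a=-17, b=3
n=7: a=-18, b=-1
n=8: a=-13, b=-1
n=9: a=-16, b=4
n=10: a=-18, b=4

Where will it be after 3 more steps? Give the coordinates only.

Step-to-step displacements: (-3, +5), (-2, +0), (-1, -4), (+5, +0), (-3, +5), (-2, +0), (-1, -4), (+5, +0), (-3, +5), (-2, +0) — a repeating cycle of length 4.
step 11: apply (-1, -4) → a=-19, b=0
step 12: apply (+5, +0) → a=-14, b=0
step 13: apply (-3, +5) → a=-17, b=5

a=-17, b=5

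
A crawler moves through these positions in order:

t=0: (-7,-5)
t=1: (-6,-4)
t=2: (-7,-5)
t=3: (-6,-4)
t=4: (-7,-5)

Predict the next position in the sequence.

(-6,-4)

The jumps are (+1,+1), (-1,-1), (+1,+1), (-1,-1) — a geometric progression with ratio -1.
step 5: (-7,-5) + (+1,+1) → (-6,-4)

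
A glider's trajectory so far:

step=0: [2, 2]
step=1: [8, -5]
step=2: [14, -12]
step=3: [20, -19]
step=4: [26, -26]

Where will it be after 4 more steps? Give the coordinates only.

Constant displacement of [+6, -7] per step.
step 5: [26, -26] + [+6, -7] → [32, -33]
step 6: [32, -33] + [+6, -7] → [38, -40]
step 7: [38, -40] + [+6, -7] → [44, -47]
step 8: [44, -47] + [+6, -7] → [50, -54]

[50, -54]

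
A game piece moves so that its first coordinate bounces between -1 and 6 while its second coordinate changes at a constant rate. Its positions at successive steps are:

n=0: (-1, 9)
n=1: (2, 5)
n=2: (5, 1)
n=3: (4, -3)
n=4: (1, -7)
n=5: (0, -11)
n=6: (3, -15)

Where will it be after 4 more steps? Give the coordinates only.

The first coordinate travels 3 per step and bounces off the walls at -1 and 6.
  step 7: 3 → 6
  step 8: 6 → 3
  step 9: 3 → 0
  step 10: 0 → 1
The second coordinate changes by -4 each step: at step 10 it is -31.

(1, -31)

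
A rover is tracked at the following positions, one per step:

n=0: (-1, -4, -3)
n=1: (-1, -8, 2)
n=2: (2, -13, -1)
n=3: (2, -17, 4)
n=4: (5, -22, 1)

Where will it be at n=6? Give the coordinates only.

(8, -31, 3)

Differencing gives (+0, -4, +5), (+3, -5, -3), (+0, -4, +5), (+3, -5, -3). This is the pattern (+0, -4, +5), (+3, -5, -3) repeated.
step 5: apply (+0, -4, +5) → (5, -26, 6)
step 6: apply (+3, -5, -3) → (8, -31, 3)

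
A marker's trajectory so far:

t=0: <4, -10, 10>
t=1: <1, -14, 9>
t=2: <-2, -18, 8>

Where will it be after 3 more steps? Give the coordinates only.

<-11, -30, 5>

The position changes by <-3, -4, -1> every step.
step 3: <-2, -18, 8> + <-3, -4, -1> → <-5, -22, 7>
step 4: <-5, -22, 7> + <-3, -4, -1> → <-8, -26, 6>
step 5: <-8, -26, 6> + <-3, -4, -1> → <-11, -30, 5>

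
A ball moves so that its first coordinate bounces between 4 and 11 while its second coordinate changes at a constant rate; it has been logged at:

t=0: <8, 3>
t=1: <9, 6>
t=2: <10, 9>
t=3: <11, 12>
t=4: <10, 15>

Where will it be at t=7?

The first coordinate travels 1 per step and bounces off the walls at 4 and 11.
  step 5: 10 → 9
  step 6: 9 → 8
  step 7: 8 → 7
The second coordinate changes by +3 each step: at step 7 it is 24.

<7, 24>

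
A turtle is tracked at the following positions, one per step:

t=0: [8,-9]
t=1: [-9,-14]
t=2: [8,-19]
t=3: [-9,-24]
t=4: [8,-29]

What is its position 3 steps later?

[-9,-44]

The first coordinate repeats the cycle [8, -9] with period 2; step 7 mod 2 = 1, giving -9.
The second coordinate changes by -5 each step, so at step 7 it is -9 + 7·(-5) = -44.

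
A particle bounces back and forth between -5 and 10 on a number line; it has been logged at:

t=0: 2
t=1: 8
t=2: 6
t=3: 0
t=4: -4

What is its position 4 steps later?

The value travels 6 per step and bounces off the walls at -5 and 10.
  step 5: -4 → 2
  step 6: 2 → 8
  step 7: 8 → 6
  step 8: 6 → 0

0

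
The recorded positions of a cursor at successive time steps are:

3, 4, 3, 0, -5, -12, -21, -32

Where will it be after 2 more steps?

Successive displacements: +1, -1, -3, -5, -7, -9, -11 — each changes by -2.
step 8: -32 − 13 → -45
step 9: -45 − 15 → -60

-60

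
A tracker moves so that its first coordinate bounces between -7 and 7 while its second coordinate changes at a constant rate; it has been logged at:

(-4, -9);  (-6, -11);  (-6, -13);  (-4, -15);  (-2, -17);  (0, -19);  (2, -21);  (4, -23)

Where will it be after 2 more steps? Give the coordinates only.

The first coordinate travels 2 per step and bounces off the walls at -7 and 7.
  step 8: 4 → 6
  step 9: 6 → 6
The second coordinate changes by -2 each step: at step 9 it is -27.

(6, -27)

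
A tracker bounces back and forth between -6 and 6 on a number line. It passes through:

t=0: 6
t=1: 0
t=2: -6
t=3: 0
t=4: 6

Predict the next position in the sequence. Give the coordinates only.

0

The value travels 6 per step and bounces off the walls at -6 and 6.
  step 5: 6 → 0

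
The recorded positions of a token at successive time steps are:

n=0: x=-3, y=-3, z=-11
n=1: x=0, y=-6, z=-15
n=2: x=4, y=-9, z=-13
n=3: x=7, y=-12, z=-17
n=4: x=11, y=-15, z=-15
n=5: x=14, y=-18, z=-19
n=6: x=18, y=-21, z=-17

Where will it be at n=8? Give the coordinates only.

The moves between consecutive positions are (+3, -3, -4), (+4, -3, +2), (+3, -3, -4), (+4, -3, +2), (+3, -3, -4), (+4, -3, +2); they repeat the 2-cycle [(+3, -3, -4), (+4, -3, +2)].
step 7: apply (+3, -3, -4) → x=21, y=-24, z=-21
step 8: apply (+4, -3, +2) → x=25, y=-27, z=-19

x=25, y=-27, z=-19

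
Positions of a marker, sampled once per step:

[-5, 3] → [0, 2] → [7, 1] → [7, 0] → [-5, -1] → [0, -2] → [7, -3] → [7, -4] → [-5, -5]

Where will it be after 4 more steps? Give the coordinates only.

[-5, -9]

First: cycles through -5, 0, 7, 7 every 4 steps. Step 12 lands at position 0 of the cycle → -5.
Second: linear, -1 per step → -9 at step 12.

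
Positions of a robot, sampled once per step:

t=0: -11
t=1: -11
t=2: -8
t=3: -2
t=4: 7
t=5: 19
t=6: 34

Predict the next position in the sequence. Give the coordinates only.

52

Successive displacements: +0, +3, +6, +9, +12, +15 — each changes by +3.
step 7: 34 + 18 → 52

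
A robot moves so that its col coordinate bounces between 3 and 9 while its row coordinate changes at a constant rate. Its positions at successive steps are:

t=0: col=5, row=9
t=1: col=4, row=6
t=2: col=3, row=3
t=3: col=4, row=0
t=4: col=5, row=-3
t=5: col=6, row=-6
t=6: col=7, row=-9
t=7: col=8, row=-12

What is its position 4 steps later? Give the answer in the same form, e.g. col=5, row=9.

The col coordinate reflects between 3 and 9, moving 1 per step.
  step 8: 8 → 9
  step 9: 9 → 8
  step 10: 8 → 7
  step 11: 7 → 6
The row coordinate changes by -3 each step: at step 11 it is -24.

col=6, row=-24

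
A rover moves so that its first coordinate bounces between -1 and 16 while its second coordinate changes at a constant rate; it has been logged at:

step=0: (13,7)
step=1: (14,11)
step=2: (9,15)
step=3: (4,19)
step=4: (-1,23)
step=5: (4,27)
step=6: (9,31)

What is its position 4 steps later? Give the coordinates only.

The first coordinate reflects between -1 and 16, moving 5 per step.
  step 7: 9 → 14
  step 8: 14 → 13
  step 9: 13 → 8
  step 10: 8 → 3
The second coordinate changes by +4 each step: at step 10 it is 47.

(3,47)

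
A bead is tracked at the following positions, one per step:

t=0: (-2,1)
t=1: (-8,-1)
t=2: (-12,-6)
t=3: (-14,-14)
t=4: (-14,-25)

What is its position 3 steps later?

Successive displacements: (-6,-2), (-4,-5), (-2,-8), (+0,-11) — each changes by (+2,-3).
step 5: (-14,-25) + (+2,-14) → (-12,-39)
step 6: (-12,-39) + (+4,-17) → (-8,-56)
step 7: (-8,-56) + (+6,-20) → (-2,-76)

(-2,-76)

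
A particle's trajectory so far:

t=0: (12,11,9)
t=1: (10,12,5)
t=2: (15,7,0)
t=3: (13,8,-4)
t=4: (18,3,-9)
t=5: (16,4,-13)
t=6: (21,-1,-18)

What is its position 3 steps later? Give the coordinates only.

(22,-4,-31)

Step-to-step displacements: (-2,+1,-4), (+5,-5,-5), (-2,+1,-4), (+5,-5,-5), (-2,+1,-4), (+5,-5,-5) — a repeating cycle of length 2.
step 7: apply (-2,+1,-4) → (19,0,-22)
step 8: apply (+5,-5,-5) → (24,-5,-27)
step 9: apply (-2,+1,-4) → (22,-4,-31)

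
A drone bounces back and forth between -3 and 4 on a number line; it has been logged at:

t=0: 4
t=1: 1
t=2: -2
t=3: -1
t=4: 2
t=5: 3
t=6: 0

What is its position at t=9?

3

The value travels 3 per step and bounces off the walls at -3 and 4.
  step 7: 0 → -3
  step 8: -3 → 0
  step 9: 0 → 3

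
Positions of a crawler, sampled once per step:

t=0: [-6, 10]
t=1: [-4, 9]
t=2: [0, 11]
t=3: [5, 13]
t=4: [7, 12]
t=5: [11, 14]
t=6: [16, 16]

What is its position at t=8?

Differencing gives [+2, -1], [+4, +2], [+5, +2], [+2, -1], [+4, +2], [+5, +2]. This is the pattern [+2, -1], [+4, +2], [+5, +2] repeated.
step 7: apply [+2, -1] → [18, 15]
step 8: apply [+4, +2] → [22, 17]

[22, 17]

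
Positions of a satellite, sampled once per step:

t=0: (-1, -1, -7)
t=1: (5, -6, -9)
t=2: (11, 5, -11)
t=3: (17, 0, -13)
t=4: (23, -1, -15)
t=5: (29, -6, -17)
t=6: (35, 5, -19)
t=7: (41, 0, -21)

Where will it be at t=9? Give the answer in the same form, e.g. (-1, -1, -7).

(53, -6, -25)

The first coordinate changes by +6 each step, so at step 9 it is -1 + 9·(6) = 53.
The second coordinate repeats the cycle [-1, -6, 5, 0] with period 4; step 9 mod 4 = 1, giving -6.
The third coordinate changes by -2 each step, so at step 9 it is -7 + 9·(-2) = -25.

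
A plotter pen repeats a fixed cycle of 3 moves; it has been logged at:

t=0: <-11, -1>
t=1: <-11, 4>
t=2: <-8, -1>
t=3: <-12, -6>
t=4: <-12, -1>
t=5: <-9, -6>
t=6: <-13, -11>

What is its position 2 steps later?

<-10, -11>

Differencing gives <+0, +5>, <+3, -5>, <-4, -5>, <+0, +5>, <+3, -5>, <-4, -5>. This is the pattern <+0, +5>, <+3, -5>, <-4, -5> repeated.
step 7: apply <+0, +5> → <-13, -6>
step 8: apply <+3, -5> → <-10, -11>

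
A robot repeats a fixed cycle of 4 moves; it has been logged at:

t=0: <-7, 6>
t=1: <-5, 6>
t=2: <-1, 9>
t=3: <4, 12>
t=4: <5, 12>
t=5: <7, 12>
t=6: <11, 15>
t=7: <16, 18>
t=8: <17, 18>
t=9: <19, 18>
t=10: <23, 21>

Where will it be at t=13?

Step-to-step displacements: <+2, +0>, <+4, +3>, <+5, +3>, <+1, +0>, <+2, +0>, <+4, +3>, <+5, +3>, <+1, +0>, <+2, +0>, <+4, +3> — a repeating cycle of length 4.
step 11: apply <+5, +3> → <28, 24>
step 12: apply <+1, +0> → <29, 24>
step 13: apply <+2, +0> → <31, 24>

<31, 24>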